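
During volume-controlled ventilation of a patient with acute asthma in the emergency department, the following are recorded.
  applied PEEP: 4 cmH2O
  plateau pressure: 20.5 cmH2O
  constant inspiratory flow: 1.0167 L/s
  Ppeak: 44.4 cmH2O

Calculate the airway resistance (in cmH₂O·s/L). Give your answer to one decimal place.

23.5

Raw = (PIP − Pplat) / flow = (44.4 − 20.5) / 1.0167 = 23.9 / 1.0167 = 23.507 cmH2O·s/L.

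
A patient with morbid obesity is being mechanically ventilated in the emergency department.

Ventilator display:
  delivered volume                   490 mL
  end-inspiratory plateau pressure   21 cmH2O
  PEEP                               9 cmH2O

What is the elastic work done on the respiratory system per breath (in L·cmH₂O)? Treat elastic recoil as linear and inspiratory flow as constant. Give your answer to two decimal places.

Elastic work ≈ ½ × (Pplat − PEEP) × Vt = 0.5 × (21 − 9) × 0.490 L = 0.5 × 12.0 × 0.490 = 2.94 L·cmH2O.

2.94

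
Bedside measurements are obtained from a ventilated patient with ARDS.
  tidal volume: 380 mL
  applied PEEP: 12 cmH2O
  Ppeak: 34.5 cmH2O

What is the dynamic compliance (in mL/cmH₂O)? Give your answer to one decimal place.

Dynamic compliance = Vt / (PIP − PEEP) = 380 / (34.5 − 12) = 380 / 22.5 = 16.889 mL/cmH2O.

16.9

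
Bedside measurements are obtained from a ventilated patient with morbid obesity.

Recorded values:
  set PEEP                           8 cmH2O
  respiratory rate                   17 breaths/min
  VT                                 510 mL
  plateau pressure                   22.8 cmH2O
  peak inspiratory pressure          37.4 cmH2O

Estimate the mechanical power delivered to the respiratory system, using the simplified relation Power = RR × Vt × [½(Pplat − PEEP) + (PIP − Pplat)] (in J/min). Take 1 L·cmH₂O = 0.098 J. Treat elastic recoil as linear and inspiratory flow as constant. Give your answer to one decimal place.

18.7

Per-breath work = Vt × [½(Pplat−PEEP) + (PIP−Pplat)] = 0.510 × [0.5×14.8 + 14.6] = 0.510 × 22.0 = 11.22 L·cmH2O.
Power = 17 × 11.22 = 190.74 L·cmH2O/min.
× 0.098 J/(L·cmH2O) → 18.693 J/min.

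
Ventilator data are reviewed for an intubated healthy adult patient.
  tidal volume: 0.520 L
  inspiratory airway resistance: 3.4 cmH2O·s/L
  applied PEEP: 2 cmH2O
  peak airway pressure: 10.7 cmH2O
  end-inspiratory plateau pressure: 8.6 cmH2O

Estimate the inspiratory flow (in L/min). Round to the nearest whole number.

flow = (PIP − Pplat) / Raw = (10.7 − 8.6) / 3.4 = 0.6176 L/s × 60 = 37.056 L/min.

37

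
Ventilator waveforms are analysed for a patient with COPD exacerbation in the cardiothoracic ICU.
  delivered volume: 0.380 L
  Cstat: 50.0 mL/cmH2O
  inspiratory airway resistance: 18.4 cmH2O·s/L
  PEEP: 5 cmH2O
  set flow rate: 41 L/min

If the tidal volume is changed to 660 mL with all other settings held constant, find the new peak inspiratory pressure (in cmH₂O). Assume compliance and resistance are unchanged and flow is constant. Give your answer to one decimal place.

Flow: 41 L/min ÷ 60 = 0.6833 L/s.
PIP = Vt/C + R·V̇ + PEEP (constant-flow equation of motion).
Only the elastic term changes: ΔPIP = ΔVt / C = (660 − 380) / 50.0 = 5.6 cmH2O.
Original PIP = 380/50.0 + 18.4×0.6833 + 5 = 25.173 cmH2O; new PIP = 25.173 + (5.6) = 30.773 cmH2O.

30.8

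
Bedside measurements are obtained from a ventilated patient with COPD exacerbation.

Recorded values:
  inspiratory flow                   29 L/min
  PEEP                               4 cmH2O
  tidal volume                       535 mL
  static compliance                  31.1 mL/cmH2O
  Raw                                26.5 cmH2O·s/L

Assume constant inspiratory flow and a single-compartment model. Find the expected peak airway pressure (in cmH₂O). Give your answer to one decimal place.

34.0

Flow: 29 L/min ÷ 60 = 0.4833 L/s.
Equation of motion (constant flow): PIP = Vt/C + R·V̇ + PEEP.
PIP = 535/31.1 + 26.5×0.4833 + 4 = 17.203 + 12.807 + 4 = 34.01 cmH2O.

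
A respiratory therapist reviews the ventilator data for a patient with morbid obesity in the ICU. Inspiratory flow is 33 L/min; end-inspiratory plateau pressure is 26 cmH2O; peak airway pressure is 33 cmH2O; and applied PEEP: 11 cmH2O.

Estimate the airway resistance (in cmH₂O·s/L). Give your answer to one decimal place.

Flow: 33 L/min ÷ 60 = 0.55 L/s.
Raw = (PIP − Pplat) / flow = (33 − 26) / 0.55 = 7.0 / 0.55 = 12.727 cmH2O·s/L.

12.7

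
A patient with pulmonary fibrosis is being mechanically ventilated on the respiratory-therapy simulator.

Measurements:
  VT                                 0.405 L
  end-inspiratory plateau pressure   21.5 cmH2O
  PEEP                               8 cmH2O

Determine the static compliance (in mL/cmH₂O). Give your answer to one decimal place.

Cstat = Vt / (Pplat − PEEP) = 405 / (21.5 − 8) = 405 / 13.5 = 30.0 mL/cmH2O.

30.0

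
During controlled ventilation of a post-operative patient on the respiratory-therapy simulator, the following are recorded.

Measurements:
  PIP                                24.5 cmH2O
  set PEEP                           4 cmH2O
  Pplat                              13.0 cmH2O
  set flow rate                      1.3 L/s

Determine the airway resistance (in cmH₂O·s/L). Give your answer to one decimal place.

8.8

Raw = (PIP − Pplat) / flow = (24.5 − 13.0) / 1.3 = 11.5 / 1.3 = 8.846 cmH2O·s/L.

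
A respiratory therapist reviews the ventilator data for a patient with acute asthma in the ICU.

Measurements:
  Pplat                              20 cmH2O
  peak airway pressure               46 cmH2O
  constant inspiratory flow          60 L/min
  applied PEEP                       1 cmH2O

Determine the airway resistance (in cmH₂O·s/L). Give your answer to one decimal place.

Flow: 60 L/min ÷ 60 = 1 L/s.
Raw = (PIP − Pplat) / flow = (46 − 20) / 1 = 26.0 / 1 = 26.0 cmH2O·s/L.

26.0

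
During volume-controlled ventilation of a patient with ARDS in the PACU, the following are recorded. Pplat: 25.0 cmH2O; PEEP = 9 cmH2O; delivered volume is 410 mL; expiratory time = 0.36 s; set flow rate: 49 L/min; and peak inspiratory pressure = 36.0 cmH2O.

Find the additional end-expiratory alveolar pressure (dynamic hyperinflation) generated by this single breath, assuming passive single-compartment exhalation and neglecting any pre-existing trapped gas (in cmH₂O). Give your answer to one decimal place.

Flow: 49 L/min ÷ 60 = 0.8167 L/s.
R = (PIP − Pplat)/V̇ = (36.0 − 25.0) / 0.8167 = 11.0/0.8167 = 13.469 cmH2O·s/L.
C = Vt/(Pplat − PEEP) = 410.0 / (25.0 − 9) = 410.0/16.0 = 25.625 mL/cmH2O.
τ = R × C = 13.469 × 0.02563 L/cmH2O = 0.3452 s.
Fraction remaining = e^(−Te/τ) = e^(−0.36/0.3452) = 0.3524; trapped volume = 410.0 × 0.3524 = 144.48 mL.
Additional alveolar pressure from trapping ≈ V_trapped / C = 144.48 / 25.625 = 5.638 cmH2O.

5.6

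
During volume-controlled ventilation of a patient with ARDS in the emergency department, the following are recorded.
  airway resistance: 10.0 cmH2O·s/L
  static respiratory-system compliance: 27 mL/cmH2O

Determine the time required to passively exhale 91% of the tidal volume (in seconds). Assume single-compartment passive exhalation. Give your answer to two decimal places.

0.65

τ = R × C = 10.0 × 27 mL/cmH2O = 10.0 × 0.027 L/cmH2O = 0.27 s.
Exhaled fraction f = 1 − e^(−t/τ) → t = −τ·ln(1 − f) = −0.27·ln(0.09) = 0.6501 s.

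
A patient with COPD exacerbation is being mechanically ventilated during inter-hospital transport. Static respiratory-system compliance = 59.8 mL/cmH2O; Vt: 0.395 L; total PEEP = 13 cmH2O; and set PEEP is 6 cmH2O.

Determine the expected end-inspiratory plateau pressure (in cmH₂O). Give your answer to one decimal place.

End-expiratory occlusion gives total PEEP = 13 cmH2O (intrinsic PEEP = 13 − 6 = 7). Use total PEEP for the elastic gradient.
Pplat = PEEPtotal + Vt / Cstat = 13 + 395 / 59.8 = 13 + 6.605 = 19.605 cmH2O.

19.6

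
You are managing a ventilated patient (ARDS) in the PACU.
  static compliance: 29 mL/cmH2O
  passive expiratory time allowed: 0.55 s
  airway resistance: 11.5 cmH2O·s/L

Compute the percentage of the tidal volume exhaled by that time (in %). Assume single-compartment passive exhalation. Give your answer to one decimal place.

τ = R × C = 11.5 × 29 mL/cmH2O = 11.5 × 0.029 L/cmH2O = 0.3335 s.
Passive exhalation: V(t)/V₀ = e^(−t/τ) = e^(−0.55/0.3335) = 0.1922.
Fraction exhaled = 1 − 0.1922 = 0.8078 → 80.78%.

80.8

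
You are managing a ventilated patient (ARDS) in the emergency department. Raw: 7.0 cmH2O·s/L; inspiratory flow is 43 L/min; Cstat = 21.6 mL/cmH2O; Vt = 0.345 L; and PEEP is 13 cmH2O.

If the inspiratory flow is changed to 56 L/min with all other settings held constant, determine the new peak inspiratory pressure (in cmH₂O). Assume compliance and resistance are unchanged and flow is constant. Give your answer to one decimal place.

35.5

Flow: 43 L/min ÷ 60 = 0.7167 L/s.
New flow: 56 L/min ÷ 60 = 0.9333 L/s.
PIP = Vt/C + R·V̇ + PEEP (constant-flow equation of motion).
Only the resistive term changes: ΔPIP = R × ΔV̇ = 7.0 × (0.9333 − 0.7167) = 7.0 × 0.2166 = 1.516 cmH2O.
Original PIP = 345/21.6 + 7.0×0.7167 + 13 = 33.989 cmH2O; new PIP = 33.989 + (1.516) = 35.505 cmH2O.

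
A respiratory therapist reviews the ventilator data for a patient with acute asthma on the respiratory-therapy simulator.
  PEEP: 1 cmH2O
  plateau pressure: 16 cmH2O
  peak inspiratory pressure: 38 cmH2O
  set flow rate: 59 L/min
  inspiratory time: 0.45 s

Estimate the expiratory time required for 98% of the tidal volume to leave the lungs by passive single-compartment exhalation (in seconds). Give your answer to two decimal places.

Flow: 59 L/min ÷ 60 = 0.9833 L/s.
Vt = flow × Ti = 0.9833 L/s × 0.45 s × 1000 mL/L = 442.49 mL.
R = (PIP − Pplat)/V̇ = (38 − 16) / 0.9833 = 22.0/0.9833 = 22.374 cmH2O·s/L.
C = Vt/(Pplat − PEEP) = 442.49 / (16 − 1) = 442.49/15.0 = 29.499 mL/cmH2O.
τ = R × C = 22.374 × 0.0295 L/cmH2O = 0.66 s.
t = −τ·ln(1 − 0.98) = −0.66·ln(0.02) = 2.582 s.

2.58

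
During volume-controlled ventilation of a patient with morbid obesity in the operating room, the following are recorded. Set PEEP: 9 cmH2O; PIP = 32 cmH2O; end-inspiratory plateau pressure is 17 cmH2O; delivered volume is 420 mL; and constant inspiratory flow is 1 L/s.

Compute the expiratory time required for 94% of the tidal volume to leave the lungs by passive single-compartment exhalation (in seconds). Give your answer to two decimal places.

2.22

R = (PIP − Pplat)/V̇ = (32 − 17) / 1 = 15.0/1 = 15.0 cmH2O·s/L.
C = Vt/(Pplat − PEEP) = 420.0 / (17 − 9) = 420.0/8.0 = 52.5 mL/cmH2O.
τ = R × C = 15.0 × 0.0525 L/cmH2O = 0.7875 s.
t = −τ·ln(1 − 0.94) = −0.7875·ln(0.06) = 2.216 s.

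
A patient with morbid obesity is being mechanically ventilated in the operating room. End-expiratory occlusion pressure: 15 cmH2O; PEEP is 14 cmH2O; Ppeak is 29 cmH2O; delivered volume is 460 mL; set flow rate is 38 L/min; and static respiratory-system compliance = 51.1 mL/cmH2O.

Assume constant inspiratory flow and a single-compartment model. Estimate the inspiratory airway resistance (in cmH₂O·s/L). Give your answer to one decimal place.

7.9

Flow: 38 L/min ÷ 60 = 0.6333 L/s.
Total PEEP = 15 cmH2O (set 14 + intrinsic 1); this is the baseline alveolar pressure.
Equation of motion (constant flow): PIP = Vt/C + R·V̇ + PEEP.
R·V̇ = PIP − Vt/C − PEEP = 29 − 460/51.1 − 15 = 29 − 9.002 − 15 = 4.998 cmH2O.
R = 4.998 / 0.6333 = 7.892 cmH2O·s/L.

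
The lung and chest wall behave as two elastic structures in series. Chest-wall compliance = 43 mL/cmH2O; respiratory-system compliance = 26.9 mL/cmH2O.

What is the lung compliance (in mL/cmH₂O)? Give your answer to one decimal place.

71.8

1/CL = 1/Crs − 1/Ccw.
1/CL = 1/26.9 − 1/43 = 0.01392.
CL = 71.839 mL/cmH2O.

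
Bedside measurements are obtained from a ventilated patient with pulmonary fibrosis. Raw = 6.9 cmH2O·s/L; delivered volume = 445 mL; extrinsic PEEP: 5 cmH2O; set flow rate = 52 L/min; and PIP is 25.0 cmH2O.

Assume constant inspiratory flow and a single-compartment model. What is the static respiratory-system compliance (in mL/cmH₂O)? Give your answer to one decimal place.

31.7

Flow: 52 L/min ÷ 60 = 0.8667 L/s.
Equation of motion (constant flow): PIP = Vt/C + R·V̇ + PEEP.
Vt/C = PIP − R·V̇ − PEEP = 25.0 − 6.9×0.8667 − 5 = 25.0 − 5.98 − 5 = 14.02 cmH2O.
C = Vt / 14.02 = 445 / 14.02 = 31.74 mL/cmH2O.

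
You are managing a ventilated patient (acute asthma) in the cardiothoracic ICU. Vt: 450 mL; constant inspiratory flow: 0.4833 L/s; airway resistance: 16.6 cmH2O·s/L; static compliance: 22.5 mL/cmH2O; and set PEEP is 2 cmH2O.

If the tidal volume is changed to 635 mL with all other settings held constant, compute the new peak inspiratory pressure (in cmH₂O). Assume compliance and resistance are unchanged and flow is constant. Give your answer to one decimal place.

PIP = Vt/C + R·V̇ + PEEP (constant-flow equation of motion).
Only the elastic term changes: ΔPIP = ΔVt / C = (635 − 450) / 22.5 = 8.222 cmH2O.
Original PIP = 450/22.5 + 16.6×0.4833 + 2 = 30.023 cmH2O; new PIP = 30.023 + (8.222) = 38.245 cmH2O.

38.2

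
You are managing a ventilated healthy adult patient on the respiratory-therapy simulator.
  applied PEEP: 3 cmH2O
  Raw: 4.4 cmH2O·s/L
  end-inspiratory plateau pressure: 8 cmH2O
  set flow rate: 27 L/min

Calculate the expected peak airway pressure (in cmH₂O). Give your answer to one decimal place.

10.0

Flow: 27 L/min ÷ 60 = 0.45 L/s.
PIP = Pplat + Raw × flow = 8 + 4.4 × 0.45 = 8 + 1.98 = 9.98 cmH2O.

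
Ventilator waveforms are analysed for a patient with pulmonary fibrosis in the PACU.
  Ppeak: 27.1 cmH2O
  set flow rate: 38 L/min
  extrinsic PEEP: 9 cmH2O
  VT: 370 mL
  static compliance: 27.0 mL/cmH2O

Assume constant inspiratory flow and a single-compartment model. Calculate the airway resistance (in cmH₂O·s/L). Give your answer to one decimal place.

Flow: 38 L/min ÷ 60 = 0.6333 L/s.
Equation of motion (constant flow): PIP = Vt/C + R·V̇ + PEEP.
R·V̇ = PIP − Vt/C − PEEP = 27.1 − 370/27.0 − 9 = 27.1 − 13.704 − 9 = 4.396 cmH2O.
R = 4.396 / 0.6333 = 6.941 cmH2O·s/L.

6.9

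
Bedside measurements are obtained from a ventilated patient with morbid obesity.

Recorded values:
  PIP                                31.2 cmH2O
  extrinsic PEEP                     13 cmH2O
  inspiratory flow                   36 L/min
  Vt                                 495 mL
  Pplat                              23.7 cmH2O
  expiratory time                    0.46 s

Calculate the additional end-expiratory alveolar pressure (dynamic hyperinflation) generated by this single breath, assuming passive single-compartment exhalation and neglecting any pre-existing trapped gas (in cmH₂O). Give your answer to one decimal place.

Flow: 36 L/min ÷ 60 = 0.6 L/s.
R = (PIP − Pplat)/V̇ = (31.2 − 23.7) / 0.6 = 7.5/0.6 = 12.5 cmH2O·s/L.
C = Vt/(Pplat − PEEP) = 495.0 / (23.7 − 13) = 495.0/10.7 = 46.262 mL/cmH2O.
τ = R × C = 12.5 × 0.04626 L/cmH2O = 0.5783 s.
Fraction remaining = e^(−Te/τ) = e^(−0.46/0.5783) = 0.4514; trapped volume = 495.0 × 0.4514 = 223.44 mL.
Additional alveolar pressure from trapping ≈ V_trapped / C = 223.44 / 46.262 = 4.83 cmH2O.

4.8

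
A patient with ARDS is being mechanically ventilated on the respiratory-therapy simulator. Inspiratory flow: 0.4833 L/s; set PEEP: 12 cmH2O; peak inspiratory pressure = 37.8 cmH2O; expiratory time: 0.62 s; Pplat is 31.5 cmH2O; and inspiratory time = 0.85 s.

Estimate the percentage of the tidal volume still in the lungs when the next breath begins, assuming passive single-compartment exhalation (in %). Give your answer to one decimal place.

Vt = flow × Ti = 0.4833 L/s × 0.85 s × 1000 mL/L = 410.81 mL.
R = (PIP − Pplat)/V̇ = (37.8 − 31.5) / 0.4833 = 6.3/0.4833 = 13.035 cmH2O·s/L.
C = Vt/(Pplat − PEEP) = 410.81 / (31.5 − 12) = 410.81/19.5 = 21.067 mL/cmH2O.
τ = R × C = 13.035 × 0.02107 L/cmH2O = 0.2746 s.
Fraction remaining at end-expiration = e^(−Te/τ) = e^(−0.62/0.2746) = 0.1046 → 10.46%.

10.5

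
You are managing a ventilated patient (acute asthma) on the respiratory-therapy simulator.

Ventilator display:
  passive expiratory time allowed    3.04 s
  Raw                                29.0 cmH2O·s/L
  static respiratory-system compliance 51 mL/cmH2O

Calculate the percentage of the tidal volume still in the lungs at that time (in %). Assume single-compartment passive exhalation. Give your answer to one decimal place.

τ = R × C = 29.0 × 51 mL/cmH2O = 29.0 × 0.051 L/cmH2O = 1.479 s.
Passive exhalation: V(t)/V₀ = e^(−t/τ) = e^(−3.04/1.479) = 0.128.
Fraction remaining = 0.128 → 12.8%.

12.8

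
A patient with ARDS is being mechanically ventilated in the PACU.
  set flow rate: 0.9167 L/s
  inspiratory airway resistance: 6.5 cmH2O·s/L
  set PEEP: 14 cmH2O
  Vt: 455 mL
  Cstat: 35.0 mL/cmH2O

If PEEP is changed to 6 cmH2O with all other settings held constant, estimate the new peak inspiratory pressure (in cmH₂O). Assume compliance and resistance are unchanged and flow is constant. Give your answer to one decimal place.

25.0

PIP = Vt/C + R·V̇ + PEEP (constant-flow equation of motion).
Only the baseline term changes: ΔPIP = ΔPEEP = 6 − 14 = -8.0 cmH2O.
Original PIP = 455/35.0 + 6.5×0.9167 + 14 = 32.959 cmH2O; new PIP = 32.959 + (-8.0) = 24.959 cmH2O.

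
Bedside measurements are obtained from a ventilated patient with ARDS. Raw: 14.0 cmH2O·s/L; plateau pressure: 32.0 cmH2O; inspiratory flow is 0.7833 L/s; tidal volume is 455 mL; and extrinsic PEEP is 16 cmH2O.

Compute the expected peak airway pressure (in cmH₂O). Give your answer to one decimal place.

PIP = Pplat + Raw × flow = 32.0 + 14.0 × 0.7833 = 32.0 + 10.966 = 42.966 cmH2O.

43.0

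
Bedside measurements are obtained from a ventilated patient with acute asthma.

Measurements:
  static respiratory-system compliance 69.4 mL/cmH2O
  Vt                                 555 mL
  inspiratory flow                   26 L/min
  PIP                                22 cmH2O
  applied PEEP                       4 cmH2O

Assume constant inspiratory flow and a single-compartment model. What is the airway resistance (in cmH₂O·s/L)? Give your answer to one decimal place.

Flow: 26 L/min ÷ 60 = 0.4333 L/s.
Equation of motion (constant flow): PIP = Vt/C + R·V̇ + PEEP.
R·V̇ = PIP − Vt/C − PEEP = 22 − 555/69.4 − 4 = 22 − 7.997 − 4 = 10.003 cmH2O.
R = 10.003 / 0.4333 = 23.086 cmH2O·s/L.

23.1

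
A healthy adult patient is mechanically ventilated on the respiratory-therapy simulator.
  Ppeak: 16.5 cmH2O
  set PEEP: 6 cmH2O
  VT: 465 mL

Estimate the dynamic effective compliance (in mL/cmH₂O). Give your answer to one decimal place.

44.3

Dynamic compliance = Vt / (PIP − PEEP) = 465 / (16.5 − 6) = 465 / 10.5 = 44.286 mL/cmH2O.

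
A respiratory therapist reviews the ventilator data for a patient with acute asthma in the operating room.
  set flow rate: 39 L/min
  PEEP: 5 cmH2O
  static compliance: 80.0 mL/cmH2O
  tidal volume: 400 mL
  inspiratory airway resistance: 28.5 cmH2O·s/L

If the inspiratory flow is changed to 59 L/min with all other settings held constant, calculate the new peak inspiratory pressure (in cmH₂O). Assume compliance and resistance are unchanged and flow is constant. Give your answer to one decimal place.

Flow: 39 L/min ÷ 60 = 0.65 L/s.
New flow: 59 L/min ÷ 60 = 0.9833 L/s.
PIP = Vt/C + R·V̇ + PEEP (constant-flow equation of motion).
Only the resistive term changes: ΔPIP = R × ΔV̇ = 28.5 × (0.9833 − 0.65) = 28.5 × 0.3333 = 9.499 cmH2O.
Original PIP = 400/80.0 + 28.5×0.65 + 5 = 28.525 cmH2O; new PIP = 28.525 + (9.499) = 38.024 cmH2O.

38.0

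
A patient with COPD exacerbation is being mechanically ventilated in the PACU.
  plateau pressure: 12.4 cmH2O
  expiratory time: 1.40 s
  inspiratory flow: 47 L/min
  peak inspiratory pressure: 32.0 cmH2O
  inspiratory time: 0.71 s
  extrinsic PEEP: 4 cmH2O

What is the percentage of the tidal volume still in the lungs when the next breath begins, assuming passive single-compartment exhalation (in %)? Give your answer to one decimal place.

43.0

Flow: 47 L/min ÷ 60 = 0.7833 L/s.
Vt = flow × Ti = 0.7833 L/s × 0.71 s × 1000 mL/L = 556.14 mL.
R = (PIP − Pplat)/V̇ = (32.0 − 12.4) / 0.7833 = 19.6/0.7833 = 25.022 cmH2O·s/L.
C = Vt/(Pplat − PEEP) = 556.14 / (12.4 − 4) = 556.14/8.4 = 66.207 mL/cmH2O.
τ = R × C = 25.022 × 0.06621 L/cmH2O = 1.657 s.
Fraction remaining at end-expiration = e^(−Te/τ) = e^(−1.40/1.657) = 0.4296 → 42.96%.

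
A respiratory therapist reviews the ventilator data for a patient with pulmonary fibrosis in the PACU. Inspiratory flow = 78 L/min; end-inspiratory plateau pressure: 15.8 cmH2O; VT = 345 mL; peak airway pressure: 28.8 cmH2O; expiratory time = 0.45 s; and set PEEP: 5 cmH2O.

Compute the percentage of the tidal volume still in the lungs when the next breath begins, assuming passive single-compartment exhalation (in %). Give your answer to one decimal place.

Flow: 78 L/min ÷ 60 = 1.3 L/s.
R = (PIP − Pplat)/V̇ = (28.8 − 15.8) / 1.3 = 13.0/1.3 = 10.0 cmH2O·s/L.
C = Vt/(Pplat − PEEP) = 345.0 / (15.8 − 5) = 345.0/10.8 = 31.944 mL/cmH2O.
τ = R × C = 10.0 × 0.03194 L/cmH2O = 0.3194 s.
Fraction remaining at end-expiration = e^(−Te/τ) = e^(−0.45/0.3194) = 0.2444 → 24.44%.

24.4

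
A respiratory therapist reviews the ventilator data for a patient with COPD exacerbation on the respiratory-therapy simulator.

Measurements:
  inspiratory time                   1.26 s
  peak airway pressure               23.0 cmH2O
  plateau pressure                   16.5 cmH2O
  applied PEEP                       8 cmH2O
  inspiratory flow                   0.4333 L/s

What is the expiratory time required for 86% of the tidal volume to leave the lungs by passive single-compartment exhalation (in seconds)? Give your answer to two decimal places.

1.89

Vt = flow × Ti = 0.4333 L/s × 1.26 s × 1000 mL/L = 545.96 mL.
R = (PIP − Pplat)/V̇ = (23.0 − 16.5) / 0.4333 = 6.5/0.4333 = 15.001 cmH2O·s/L.
C = Vt/(Pplat − PEEP) = 545.96 / (16.5 − 8) = 545.96/8.5 = 64.231 mL/cmH2O.
τ = R × C = 15.001 × 0.06423 L/cmH2O = 0.9635 s.
t = −τ·ln(1 − 0.86) = −0.9635·ln(0.14) = 1.894 s.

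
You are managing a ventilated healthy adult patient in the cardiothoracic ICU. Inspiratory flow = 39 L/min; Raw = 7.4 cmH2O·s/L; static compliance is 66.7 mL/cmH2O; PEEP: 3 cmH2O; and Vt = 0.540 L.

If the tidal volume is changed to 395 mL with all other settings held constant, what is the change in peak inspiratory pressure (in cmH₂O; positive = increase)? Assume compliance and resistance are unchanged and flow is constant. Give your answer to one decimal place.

PIP = Vt/C + R·V̇ + PEEP (constant-flow equation of motion).
Only the elastic term changes: ΔPIP = ΔVt / C = (395 − 540) / 66.7 = -2.174 cmH2O.

-2.2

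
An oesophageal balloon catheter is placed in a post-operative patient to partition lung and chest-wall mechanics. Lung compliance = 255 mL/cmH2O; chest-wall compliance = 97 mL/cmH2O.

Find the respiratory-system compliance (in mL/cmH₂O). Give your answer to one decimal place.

70.3

Lung and chest wall are elastances in series: 1/Crs = 1/CL + 1/Ccw.
1/Crs = 1/255 + 1/97 = 0.01423.
Crs = 70.274 mL/cmH2O.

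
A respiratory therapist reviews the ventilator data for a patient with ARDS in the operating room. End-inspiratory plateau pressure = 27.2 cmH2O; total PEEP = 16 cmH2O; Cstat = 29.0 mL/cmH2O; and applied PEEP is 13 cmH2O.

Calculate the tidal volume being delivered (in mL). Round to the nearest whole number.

End-expiratory occlusion gives total PEEP = 16 cmH2O (intrinsic PEEP = 16 − 13 = 3). Use total PEEP for the elastic gradient.
Vt = Cstat × (Pplat − PEEPtotal) = 29.0 × (27.2 − 16) = 29.0 × 11.2 = 324.8 mL.

325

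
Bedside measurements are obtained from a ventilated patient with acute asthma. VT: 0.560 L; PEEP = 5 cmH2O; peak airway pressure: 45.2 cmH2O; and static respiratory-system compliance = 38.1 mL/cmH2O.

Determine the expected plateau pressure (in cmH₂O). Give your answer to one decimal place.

19.7

Pplat = PEEP + Vt / Cstat = 5 + 560 / 38.1 = 5 + 14.698 = 19.698 cmH2O.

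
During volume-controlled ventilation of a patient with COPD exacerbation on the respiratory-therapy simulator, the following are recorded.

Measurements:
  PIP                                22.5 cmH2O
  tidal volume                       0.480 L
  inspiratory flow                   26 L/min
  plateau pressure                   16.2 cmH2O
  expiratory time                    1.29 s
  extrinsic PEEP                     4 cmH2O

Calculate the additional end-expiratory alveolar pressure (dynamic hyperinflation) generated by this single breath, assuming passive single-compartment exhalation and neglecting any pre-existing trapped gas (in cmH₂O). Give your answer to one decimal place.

Flow: 26 L/min ÷ 60 = 0.4333 L/s.
R = (PIP − Pplat)/V̇ = (22.5 − 16.2) / 0.4333 = 6.3/0.4333 = 14.54 cmH2O·s/L.
C = Vt/(Pplat − PEEP) = 480.0 / (16.2 − 4) = 480.0/12.2 = 39.344 mL/cmH2O.
τ = R × C = 14.54 × 0.03934 L/cmH2O = 0.572 s.
Fraction remaining = e^(−Te/τ) = e^(−1.29/0.572) = 0.1048; trapped volume = 480.0 × 0.1048 = 50.304 mL.
Additional alveolar pressure from trapping ≈ V_trapped / C = 50.304 / 39.344 = 1.279 cmH2O.

1.3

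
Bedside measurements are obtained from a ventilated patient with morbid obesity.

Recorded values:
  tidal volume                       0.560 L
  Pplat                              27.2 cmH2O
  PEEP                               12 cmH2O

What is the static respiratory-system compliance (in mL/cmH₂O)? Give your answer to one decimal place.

Cstat = Vt / (Pplat − PEEP) = 560 / (27.2 − 12) = 560 / 15.2 = 36.842 mL/cmH2O.

36.8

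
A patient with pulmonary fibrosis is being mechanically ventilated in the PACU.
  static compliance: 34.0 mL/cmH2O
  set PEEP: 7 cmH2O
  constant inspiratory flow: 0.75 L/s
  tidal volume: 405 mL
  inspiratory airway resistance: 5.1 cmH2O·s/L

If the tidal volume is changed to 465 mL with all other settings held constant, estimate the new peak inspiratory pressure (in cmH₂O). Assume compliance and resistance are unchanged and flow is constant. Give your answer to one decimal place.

PIP = Vt/C + R·V̇ + PEEP (constant-flow equation of motion).
Only the elastic term changes: ΔPIP = ΔVt / C = (465 − 405) / 34.0 = 1.765 cmH2O.
Original PIP = 405/34.0 + 5.1×0.75 + 7 = 22.737 cmH2O; new PIP = 22.737 + (1.765) = 24.502 cmH2O.

24.5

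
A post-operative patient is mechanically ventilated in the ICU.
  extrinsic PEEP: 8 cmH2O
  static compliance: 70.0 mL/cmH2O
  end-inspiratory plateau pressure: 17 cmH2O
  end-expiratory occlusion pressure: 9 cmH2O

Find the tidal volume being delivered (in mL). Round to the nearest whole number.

560

End-expiratory occlusion gives total PEEP = 9 cmH2O (intrinsic PEEP = 9 − 8 = 1). Use total PEEP for the elastic gradient.
Vt = Cstat × (Pplat − PEEPtotal) = 70.0 × (17 − 9) = 70.0 × 8.0 = 560.0 mL.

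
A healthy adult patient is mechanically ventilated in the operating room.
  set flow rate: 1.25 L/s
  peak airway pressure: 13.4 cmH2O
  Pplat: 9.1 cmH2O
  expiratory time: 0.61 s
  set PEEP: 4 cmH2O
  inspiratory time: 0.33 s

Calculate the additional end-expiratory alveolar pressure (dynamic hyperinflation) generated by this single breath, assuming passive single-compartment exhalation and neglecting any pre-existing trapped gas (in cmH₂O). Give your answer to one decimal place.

0.6

Vt = flow × Ti = 1.25 L/s × 0.33 s × 1000 mL/L = 412.5 mL.
R = (PIP − Pplat)/V̇ = (13.4 − 9.1) / 1.25 = 4.3/1.25 = 3.44 cmH2O·s/L.
C = Vt/(Pplat − PEEP) = 412.5 / (9.1 − 4) = 412.5/5.1 = 80.882 mL/cmH2O.
τ = R × C = 3.44 × 0.08088 L/cmH2O = 0.2782 s.
Fraction remaining = e^(−Te/τ) = e^(−0.61/0.2782) = 0.1116; trapped volume = 412.5 × 0.1116 = 46.035 mL.
Additional alveolar pressure from trapping ≈ V_trapped / C = 46.035 / 80.882 = 0.5692 cmH2O.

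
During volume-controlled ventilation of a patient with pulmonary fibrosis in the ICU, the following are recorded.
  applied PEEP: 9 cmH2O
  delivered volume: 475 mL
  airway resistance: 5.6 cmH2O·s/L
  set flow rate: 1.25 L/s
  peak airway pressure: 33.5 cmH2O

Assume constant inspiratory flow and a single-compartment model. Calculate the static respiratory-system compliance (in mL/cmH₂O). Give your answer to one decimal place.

Equation of motion (constant flow): PIP = Vt/C + R·V̇ + PEEP.
Vt/C = PIP − R·V̇ − PEEP = 33.5 − 5.6×1.25 − 9 = 33.5 − 7.0 − 9 = 17.5 cmH2O.
C = Vt / 17.5 = 475 / 17.5 = 27.143 mL/cmH2O.

27.1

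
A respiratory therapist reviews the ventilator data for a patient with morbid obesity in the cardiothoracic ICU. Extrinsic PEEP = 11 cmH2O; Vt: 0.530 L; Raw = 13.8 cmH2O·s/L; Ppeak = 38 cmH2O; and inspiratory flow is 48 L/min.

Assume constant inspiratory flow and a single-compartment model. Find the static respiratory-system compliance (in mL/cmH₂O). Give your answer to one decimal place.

33.2

Flow: 48 L/min ÷ 60 = 0.8 L/s.
Equation of motion (constant flow): PIP = Vt/C + R·V̇ + PEEP.
Vt/C = PIP − R·V̇ − PEEP = 38 − 13.8×0.8 − 11 = 38 − 11.04 − 11 = 15.96 cmH2O.
C = Vt / 15.96 = 530 / 15.96 = 33.208 mL/cmH2O.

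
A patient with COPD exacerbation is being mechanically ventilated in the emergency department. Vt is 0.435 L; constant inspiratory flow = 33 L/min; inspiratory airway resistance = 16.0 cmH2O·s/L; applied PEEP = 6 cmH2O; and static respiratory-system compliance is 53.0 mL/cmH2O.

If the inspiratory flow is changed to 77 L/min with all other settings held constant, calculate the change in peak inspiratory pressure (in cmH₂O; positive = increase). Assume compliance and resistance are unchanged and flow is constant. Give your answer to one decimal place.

Flow: 33 L/min ÷ 60 = 0.55 L/s.
New flow: 77 L/min ÷ 60 = 1.2833 L/s.
PIP = Vt/C + R·V̇ + PEEP (constant-flow equation of motion).
Only the resistive term changes: ΔPIP = R × ΔV̇ = 16.0 × (1.2833 − 0.55) = 16.0 × 0.7333 = 11.733 cmH2O.

11.7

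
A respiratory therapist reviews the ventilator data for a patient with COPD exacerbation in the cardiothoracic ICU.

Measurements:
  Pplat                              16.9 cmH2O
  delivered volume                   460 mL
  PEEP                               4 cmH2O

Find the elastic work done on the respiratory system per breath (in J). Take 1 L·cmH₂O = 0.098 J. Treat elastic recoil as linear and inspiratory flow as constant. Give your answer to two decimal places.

0.29

Elastic work ≈ ½ × (Pplat − PEEP) × Vt = 0.5 × (16.9 − 4) × 0.460 L = 0.5 × 12.9 × 0.460 = 2.967 L·cmH2O.
× 0.098 J/(L·cmH2O) → 0.2908 J.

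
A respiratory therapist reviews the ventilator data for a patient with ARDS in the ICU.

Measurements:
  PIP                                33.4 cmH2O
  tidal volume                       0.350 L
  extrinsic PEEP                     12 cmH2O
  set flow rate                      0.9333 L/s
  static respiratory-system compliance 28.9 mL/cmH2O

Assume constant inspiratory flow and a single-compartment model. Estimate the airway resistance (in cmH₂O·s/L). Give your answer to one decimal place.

Equation of motion (constant flow): PIP = Vt/C + R·V̇ + PEEP.
R·V̇ = PIP − Vt/C − PEEP = 33.4 − 350/28.9 − 12 = 33.4 − 12.111 − 12 = 9.289 cmH2O.
R = 9.289 / 0.9333 = 9.953 cmH2O·s/L.

10.0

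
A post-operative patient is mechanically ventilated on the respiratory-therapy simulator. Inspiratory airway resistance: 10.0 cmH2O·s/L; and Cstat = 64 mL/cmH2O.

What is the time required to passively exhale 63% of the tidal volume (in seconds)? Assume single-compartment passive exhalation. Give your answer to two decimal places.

0.64

τ = R × C = 10.0 × 64 mL/cmH2O = 10.0 × 0.064 L/cmH2O = 0.64 s.
Exhaled fraction f = 1 − e^(−t/τ) → t = −τ·ln(1 − f) = −0.64·ln(0.37) = 0.6363 s.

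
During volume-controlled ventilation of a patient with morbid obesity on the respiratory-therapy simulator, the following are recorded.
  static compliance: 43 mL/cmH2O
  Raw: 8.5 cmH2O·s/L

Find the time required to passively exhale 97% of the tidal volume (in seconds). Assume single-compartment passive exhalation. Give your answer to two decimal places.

τ = R × C = 8.5 × 43 mL/cmH2O = 8.5 × 0.043 L/cmH2O = 0.3655 s.
Exhaled fraction f = 1 − e^(−t/τ) → t = −τ·ln(1 − f) = −0.3655·ln(0.03) = 1.282 s.

1.28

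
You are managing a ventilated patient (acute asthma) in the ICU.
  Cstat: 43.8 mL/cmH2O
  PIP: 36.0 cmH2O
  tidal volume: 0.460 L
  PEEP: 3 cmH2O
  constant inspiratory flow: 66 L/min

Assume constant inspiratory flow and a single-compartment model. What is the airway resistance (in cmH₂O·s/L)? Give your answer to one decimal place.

Flow: 66 L/min ÷ 60 = 1.1 L/s.
Equation of motion (constant flow): PIP = Vt/C + R·V̇ + PEEP.
R·V̇ = PIP − Vt/C − PEEP = 36.0 − 460/43.8 − 3 = 36.0 − 10.502 − 3 = 22.498 cmH2O.
R = 22.498 / 1.1 = 20.453 cmH2O·s/L.

20.5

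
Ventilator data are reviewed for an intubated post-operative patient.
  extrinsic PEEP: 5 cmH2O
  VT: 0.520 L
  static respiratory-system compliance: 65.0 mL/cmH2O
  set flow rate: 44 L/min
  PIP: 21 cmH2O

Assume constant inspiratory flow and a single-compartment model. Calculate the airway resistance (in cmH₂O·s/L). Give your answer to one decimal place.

Flow: 44 L/min ÷ 60 = 0.7333 L/s.
Equation of motion (constant flow): PIP = Vt/C + R·V̇ + PEEP.
R·V̇ = PIP − Vt/C − PEEP = 21 − 520/65.0 − 5 = 21 − 8.0 − 5 = 8.0 cmH2O.
R = 8.0 / 0.7333 = 10.91 cmH2O·s/L.

10.9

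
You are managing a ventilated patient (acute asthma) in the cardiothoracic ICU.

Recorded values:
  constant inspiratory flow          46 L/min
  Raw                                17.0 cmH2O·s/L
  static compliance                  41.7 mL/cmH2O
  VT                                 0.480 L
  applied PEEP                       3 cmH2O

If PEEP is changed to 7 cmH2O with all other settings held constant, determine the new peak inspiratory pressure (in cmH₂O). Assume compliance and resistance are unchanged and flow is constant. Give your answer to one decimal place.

31.5

Flow: 46 L/min ÷ 60 = 0.7667 L/s.
PIP = Vt/C + R·V̇ + PEEP (constant-flow equation of motion).
Only the baseline term changes: ΔPIP = ΔPEEP = 7 − 3 = 4.0 cmH2O.
Original PIP = 480/41.7 + 17.0×0.7667 + 3 = 27.545 cmH2O; new PIP = 27.545 + (4.0) = 31.545 cmH2O.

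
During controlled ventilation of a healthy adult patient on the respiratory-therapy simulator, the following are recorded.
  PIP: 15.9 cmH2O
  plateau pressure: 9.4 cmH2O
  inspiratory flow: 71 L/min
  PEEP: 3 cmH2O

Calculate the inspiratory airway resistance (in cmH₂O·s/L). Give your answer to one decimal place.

5.5

Flow: 71 L/min ÷ 60 = 1.1833 L/s.
Raw = (PIP − Pplat) / flow = (15.9 − 9.4) / 1.1833 = 6.5 / 1.1833 = 5.493 cmH2O·s/L.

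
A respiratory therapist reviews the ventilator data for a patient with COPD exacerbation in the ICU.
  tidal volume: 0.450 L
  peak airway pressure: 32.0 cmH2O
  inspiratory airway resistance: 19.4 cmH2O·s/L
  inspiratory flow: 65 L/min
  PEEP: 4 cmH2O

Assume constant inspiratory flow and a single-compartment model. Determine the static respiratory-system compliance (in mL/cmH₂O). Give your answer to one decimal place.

64.4

Flow: 65 L/min ÷ 60 = 1.0833 L/s.
Equation of motion (constant flow): PIP = Vt/C + R·V̇ + PEEP.
Vt/C = PIP − R·V̇ − PEEP = 32.0 − 19.4×1.0833 − 4 = 32.0 − 21.016 − 4 = 6.984 cmH2O.
C = Vt / 6.984 = 450 / 6.984 = 64.433 mL/cmH2O.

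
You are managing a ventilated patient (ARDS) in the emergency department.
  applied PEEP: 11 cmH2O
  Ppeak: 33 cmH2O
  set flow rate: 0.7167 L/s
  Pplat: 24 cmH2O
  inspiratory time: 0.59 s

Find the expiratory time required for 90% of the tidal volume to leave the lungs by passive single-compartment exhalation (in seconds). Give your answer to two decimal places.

0.94

Vt = flow × Ti = 0.7167 L/s × 0.59 s × 1000 mL/L = 422.85 mL.
R = (PIP − Pplat)/V̇ = (33 − 24) / 0.7167 = 9.0/0.7167 = 12.558 cmH2O·s/L.
C = Vt/(Pplat − PEEP) = 422.85 / (24 − 11) = 422.85/13.0 = 32.527 mL/cmH2O.
τ = R × C = 12.558 × 0.03253 L/cmH2O = 0.4085 s.
t = −τ·ln(1 − 0.90) = −0.4085·ln(0.1) = 0.9406 s.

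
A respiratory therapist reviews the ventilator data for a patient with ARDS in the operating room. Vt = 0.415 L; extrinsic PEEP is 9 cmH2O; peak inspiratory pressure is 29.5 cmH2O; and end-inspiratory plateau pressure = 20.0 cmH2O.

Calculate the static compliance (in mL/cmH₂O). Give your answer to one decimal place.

37.7

Cstat = Vt / (Pplat − PEEP) = 415 / (20.0 − 9) = 415 / 11.0 = 37.727 mL/cmH2O.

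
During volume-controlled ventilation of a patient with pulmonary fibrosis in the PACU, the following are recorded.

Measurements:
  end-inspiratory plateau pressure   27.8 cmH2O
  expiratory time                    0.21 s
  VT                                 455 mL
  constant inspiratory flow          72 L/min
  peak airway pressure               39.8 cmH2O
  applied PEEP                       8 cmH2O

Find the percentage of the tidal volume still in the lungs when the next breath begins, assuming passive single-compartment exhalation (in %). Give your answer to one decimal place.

40.1

Flow: 72 L/min ÷ 60 = 1.2 L/s.
R = (PIP − Pplat)/V̇ = (39.8 − 27.8) / 1.2 = 12.0/1.2 = 10.0 cmH2O·s/L.
C = Vt/(Pplat − PEEP) = 455.0 / (27.8 − 8) = 455.0/19.8 = 22.98 mL/cmH2O.
τ = R × C = 10.0 × 0.02298 L/cmH2O = 0.2298 s.
Fraction remaining at end-expiration = e^(−Te/τ) = e^(−0.21/0.2298) = 0.401 → 40.1%.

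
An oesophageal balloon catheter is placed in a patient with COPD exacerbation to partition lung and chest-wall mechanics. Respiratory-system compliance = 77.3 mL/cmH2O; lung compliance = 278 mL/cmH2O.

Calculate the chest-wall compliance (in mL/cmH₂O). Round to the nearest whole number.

1/Ccw = 1/Crs − 1/CL.
1/Ccw = 1/77.3 − 1/278 = 0.009339.
Ccw = 107.08 mL/cmH2O.

107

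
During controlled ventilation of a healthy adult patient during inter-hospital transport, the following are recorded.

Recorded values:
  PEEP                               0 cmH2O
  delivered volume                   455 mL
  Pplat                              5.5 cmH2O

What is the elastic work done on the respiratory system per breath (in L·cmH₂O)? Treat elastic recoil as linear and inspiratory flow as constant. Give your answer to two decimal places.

Elastic work ≈ ½ × (Pplat − PEEP) × Vt = 0.5 × (5.5 − 0) × 0.455 L = 0.5 × 5.5 × 0.455 = 1.251 L·cmH2O.

1.25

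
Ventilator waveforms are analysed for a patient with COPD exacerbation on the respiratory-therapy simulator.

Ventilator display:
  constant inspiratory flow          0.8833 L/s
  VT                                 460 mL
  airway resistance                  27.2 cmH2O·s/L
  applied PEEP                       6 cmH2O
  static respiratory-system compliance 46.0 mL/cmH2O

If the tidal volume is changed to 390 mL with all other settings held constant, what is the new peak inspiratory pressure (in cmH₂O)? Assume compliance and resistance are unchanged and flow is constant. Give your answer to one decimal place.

PIP = Vt/C + R·V̇ + PEEP (constant-flow equation of motion).
Only the elastic term changes: ΔPIP = ΔVt / C = (390 − 460) / 46.0 = -1.522 cmH2O.
Original PIP = 460/46.0 + 27.2×0.8833 + 6 = 40.026 cmH2O; new PIP = 40.026 + (-1.522) = 38.504 cmH2O.

38.5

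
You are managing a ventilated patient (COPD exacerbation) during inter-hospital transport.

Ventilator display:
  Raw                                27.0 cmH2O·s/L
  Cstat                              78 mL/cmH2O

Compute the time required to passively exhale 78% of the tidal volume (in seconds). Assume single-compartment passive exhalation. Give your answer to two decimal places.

τ = R × C = 27.0 × 78 mL/cmH2O = 27.0 × 0.078 L/cmH2O = 2.106 s.
Exhaled fraction f = 1 − e^(−t/τ) → t = −τ·ln(1 − f) = −2.106·ln(0.22) = 3.189 s.

3.19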